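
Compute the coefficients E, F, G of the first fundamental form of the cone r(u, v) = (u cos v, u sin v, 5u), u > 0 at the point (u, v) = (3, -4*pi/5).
E = 26;  F = 0;  G = 9

Partials: r_u = (cos(v), sin(v), 5), r_v = (-u*sin(v), u*cos(v), 0). As functions of (u, v):
  E = r_u · r_u = 26,
  F = r_u · r_v = 0,
  G = r_v · r_v = u^2.
Evaluating at (u, v) = (3, -4*pi/5): E = 26, F = 0, G = 9.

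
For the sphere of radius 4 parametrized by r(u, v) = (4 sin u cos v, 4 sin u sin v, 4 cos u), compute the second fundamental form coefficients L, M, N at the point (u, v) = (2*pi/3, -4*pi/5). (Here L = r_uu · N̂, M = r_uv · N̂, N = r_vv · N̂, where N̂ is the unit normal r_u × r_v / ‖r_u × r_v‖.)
L = -4;  M = 0;  N = -3

Compute the unit normal N̂(u, v) = (sin(u)^2*cos(v)/Abs(sin(u)), sin(u)^2*sin(v)/Abs(sin(u)), sin(2*u)/(2*Abs(sin(u)))), and the second partials r_uu, r_uv, r_vv. Take dot products:
  L(u, v) = r_uu · N̂ = -4*sin(u)/Abs(sin(u)),
  M(u, v) = r_uv · N̂ = 0,
  N(u, v) = r_vv · N̂ = -4*sin(u)^3/Abs(sin(u)).
Evaluating at (u, v) = (2*pi/3, -4*pi/5):
  L = -4, M = 0, N = -3.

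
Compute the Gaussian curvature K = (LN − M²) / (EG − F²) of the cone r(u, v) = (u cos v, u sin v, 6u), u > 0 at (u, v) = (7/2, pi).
K = 0

Coefficients of the first fundamental form: E = 37, F = 0, G = u^2.
Coefficients of the second fundamental form: L = 0, M = 0, N = 6*sqrt(37)*u^2/(37*Abs(u)).
Assemble K = (LN − M²)/(EG − F²) = 0. At (u, v) = (7/2, pi): K = 0.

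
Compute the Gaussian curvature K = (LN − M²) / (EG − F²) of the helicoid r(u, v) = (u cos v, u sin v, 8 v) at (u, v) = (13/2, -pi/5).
K = -1024/180625

Coefficients of the first fundamental form: E = 1, F = 0, G = u^2 + 64.
Coefficients of the second fundamental form: L = 0, M = -8/sqrt(u^2 + 64), N = 0.
Assemble K = (LN − M²)/(EG − F²) = -64/(u^2 + 64)^2. At (u, v) = (13/2, -pi/5): K = -1024/180625.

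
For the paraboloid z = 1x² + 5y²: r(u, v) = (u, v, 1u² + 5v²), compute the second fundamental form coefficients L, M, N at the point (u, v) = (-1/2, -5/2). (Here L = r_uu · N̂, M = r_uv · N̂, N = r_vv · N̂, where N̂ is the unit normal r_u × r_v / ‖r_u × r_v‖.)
L = 2*sqrt(627)/627;  M = 0;  N = 10*sqrt(627)/627

Compute the unit normal N̂(u, v) = (-2*u/sqrt(4*u^2 + 100*v^2 + 1), -10*v/sqrt(4*u^2 + 100*v^2 + 1), 1/sqrt(4*u^2 + 100*v^2 + 1)), and the second partials r_uu, r_uv, r_vv. Take dot products:
  L(u, v) = r_uu · N̂ = 2/sqrt(4*u^2 + 100*v^2 + 1),
  M(u, v) = r_uv · N̂ = 0,
  N(u, v) = r_vv · N̂ = 10/sqrt(4*u^2 + 100*v^2 + 1).
Evaluating at (u, v) = (-1/2, -5/2):
  L = 2*sqrt(627)/627, M = 0, N = 10*sqrt(627)/627.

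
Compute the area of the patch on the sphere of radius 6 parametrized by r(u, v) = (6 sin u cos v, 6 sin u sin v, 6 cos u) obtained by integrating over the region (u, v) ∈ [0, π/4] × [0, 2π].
Area = 36*pi*(2 - sqrt(2))

Area = ∫∫ √(EG − F²) du dv with √(EG − F²) = 36*Abs(sin(u)). Integrating over [0, π/4] × [0, 2π] gives 36*pi*(2 - sqrt(2)).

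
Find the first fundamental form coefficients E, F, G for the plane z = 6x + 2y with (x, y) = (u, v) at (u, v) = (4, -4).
E = 37;  F = 12;  G = 5

Partials: r_u = (1, 0, 6), r_v = (0, 1, 2). As functions of (u, v):
  E = r_u · r_u = 37,
  F = r_u · r_v = 12,
  G = r_v · r_v = 5.
Evaluating at (u, v) = (4, -4): E = 37, F = 12, G = 5.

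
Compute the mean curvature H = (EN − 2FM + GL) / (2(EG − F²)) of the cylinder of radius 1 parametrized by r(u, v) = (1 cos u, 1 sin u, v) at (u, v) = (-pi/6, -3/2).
H = -1/2

With E = 1, F = 0, G = 1, L = -1, M = 0, N = 0, assemble
  H = (EN − 2FM + GL) / (2(EG − F²)) = -1/2.
At (u, v) = (-pi/6, -3/2): H = -1/2.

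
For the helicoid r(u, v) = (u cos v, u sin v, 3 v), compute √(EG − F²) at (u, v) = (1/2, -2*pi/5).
√(EG − F²)|_{(1/2, -2*pi/5)} = sqrt(37)/2

E = 1, F = 0, G = u^2 + 9; EG − F² = u^2 + 9; √(EG − F²) = sqrt(u^2 + 9). At the given point: sqrt(37)/2.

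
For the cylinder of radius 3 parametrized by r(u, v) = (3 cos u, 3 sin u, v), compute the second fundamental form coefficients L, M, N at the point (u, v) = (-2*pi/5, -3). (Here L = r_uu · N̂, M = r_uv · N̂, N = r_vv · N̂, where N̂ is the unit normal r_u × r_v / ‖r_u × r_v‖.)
L = -3;  M = 0;  N = 0

Compute the unit normal N̂(u, v) = (cos(u), sin(u), 0), and the second partials r_uu, r_uv, r_vv. Take dot products:
  L(u, v) = r_uu · N̂ = -3,
  M(u, v) = r_uv · N̂ = 0,
  N(u, v) = r_vv · N̂ = 0.
Evaluating at (u, v) = (-2*pi/5, -3):
  L = -3, M = 0, N = 0.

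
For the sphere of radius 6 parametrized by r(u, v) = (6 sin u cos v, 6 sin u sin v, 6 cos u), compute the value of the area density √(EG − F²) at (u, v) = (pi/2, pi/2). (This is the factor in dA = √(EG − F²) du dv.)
√(EG − F²)|_{(pi/2, pi/2)} = 36

E = 36, F = 0, G = 36*sin(u)^2, so EG − F² = 1296*sin(u)^2. Taking the positive square root: √(EG − F²) = 36*Abs(sin(u)). At (u, v) = (pi/2, pi/2): 36.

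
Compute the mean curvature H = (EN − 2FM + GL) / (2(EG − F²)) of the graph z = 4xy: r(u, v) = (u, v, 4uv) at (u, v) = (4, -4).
H = 1024*sqrt(57)/87723

With E = 16*v^2 + 1, F = 16*u*v, G = 16*u^2 + 1, L = 0, M = 4/sqrt(16*u^2 + 16*v^2 + 1), N = 0, assemble
  H = (EN − 2FM + GL) / (2(EG − F²)) = -64*u*v/(16*u^2 + 16*v^2 + 1)^(3/2).
At (u, v) = (4, -4): H = 1024*sqrt(57)/87723.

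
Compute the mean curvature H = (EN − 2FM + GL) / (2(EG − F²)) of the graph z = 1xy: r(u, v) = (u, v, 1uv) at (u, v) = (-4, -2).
H = -8*sqrt(21)/441

With E = v^2 + 1, F = u*v, G = u^2 + 1, L = 0, M = 1/sqrt(u^2 + v^2 + 1), N = 0, assemble
  H = (EN − 2FM + GL) / (2(EG − F²)) = -u*v/(u^2 + v^2 + 1)^(3/2).
At (u, v) = (-4, -2): H = -8*sqrt(21)/441.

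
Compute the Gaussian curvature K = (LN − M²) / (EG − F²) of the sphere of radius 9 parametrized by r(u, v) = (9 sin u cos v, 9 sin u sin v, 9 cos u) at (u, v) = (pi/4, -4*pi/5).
K = 1/81

Coefficients of the first fundamental form: E = 81, F = 0, G = 81*sin(u)^2.
Coefficients of the second fundamental form: L = -9*sin(u)/Abs(sin(u)), M = 0, N = -9*sin(u)^3/Abs(sin(u)).
Assemble K = (LN − M²)/(EG − F²) = 1/81. At (u, v) = (pi/4, -4*pi/5): K = 1/81.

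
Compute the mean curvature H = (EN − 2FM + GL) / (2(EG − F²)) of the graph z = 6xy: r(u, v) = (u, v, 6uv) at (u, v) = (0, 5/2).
H = 0

With E = 36*v^2 + 1, F = 36*u*v, G = 36*u^2 + 1, L = 0, M = 6/sqrt(36*u^2 + 36*v^2 + 1), N = 0, assemble
  H = (EN − 2FM + GL) / (2(EG − F²)) = -216*u*v/(36*u^2 + 36*v^2 + 1)^(3/2).
At (u, v) = (0, 5/2): H = 0.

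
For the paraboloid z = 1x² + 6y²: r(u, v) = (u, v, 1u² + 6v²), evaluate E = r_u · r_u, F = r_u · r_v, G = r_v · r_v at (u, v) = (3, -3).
E = 37;  F = -216;  G = 1297

Partials: r_u = (1, 0, 2*u), r_v = (0, 1, 12*v). As functions of (u, v):
  E = r_u · r_u = 4*u^2 + 1,
  F = r_u · r_v = 24*u*v,
  G = r_v · r_v = 144*v^2 + 1.
Evaluating at (u, v) = (3, -3): E = 37, F = -216, G = 1297.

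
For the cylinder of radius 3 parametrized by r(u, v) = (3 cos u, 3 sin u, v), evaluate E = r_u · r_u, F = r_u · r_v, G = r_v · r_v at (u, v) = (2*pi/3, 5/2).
E = 9;  F = 0;  G = 1

Partials: r_u = (-3*sin(u), 3*cos(u), 0), r_v = (0, 0, 1). As functions of (u, v):
  E = r_u · r_u = 9,
  F = r_u · r_v = 0,
  G = r_v · r_v = 1.
Evaluating at (u, v) = (2*pi/3, 5/2): E = 9, F = 0, G = 1.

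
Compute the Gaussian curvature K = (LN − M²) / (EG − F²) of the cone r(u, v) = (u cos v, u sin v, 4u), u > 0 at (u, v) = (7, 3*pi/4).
K = 0

Coefficients of the first fundamental form: E = 17, F = 0, G = u^2.
Coefficients of the second fundamental form: L = 0, M = 0, N = 4*sqrt(17)*u^2/(17*Abs(u)).
Assemble K = (LN − M²)/(EG − F²) = 0. At (u, v) = (7, 3*pi/4): K = 0.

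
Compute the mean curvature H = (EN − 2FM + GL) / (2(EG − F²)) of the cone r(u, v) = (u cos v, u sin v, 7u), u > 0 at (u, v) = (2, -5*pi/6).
H = 7*sqrt(2)/40

With E = 50, F = 0, G = u^2, L = 0, M = 0, N = 7*sqrt(2)*u^2/(10*Abs(u)), assemble
  H = (EN − 2FM + GL) / (2(EG − F²)) = 7*sqrt(2)/(20*Abs(u)).
At (u, v) = (2, -5*pi/6): H = 7*sqrt(2)/40.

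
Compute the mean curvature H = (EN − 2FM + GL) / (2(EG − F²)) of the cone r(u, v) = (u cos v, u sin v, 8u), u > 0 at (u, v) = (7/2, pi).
H = 8*sqrt(65)/455

With E = 65, F = 0, G = u^2, L = 0, M = 0, N = 8*sqrt(65)*u^2/(65*Abs(u)), assemble
  H = (EN − 2FM + GL) / (2(EG − F²)) = 4*sqrt(65)/(65*Abs(u)).
At (u, v) = (7/2, pi): H = 8*sqrt(65)/455.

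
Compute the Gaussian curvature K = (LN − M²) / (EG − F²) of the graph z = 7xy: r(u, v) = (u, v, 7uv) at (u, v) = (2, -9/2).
K = -784/22629049

Coefficients of the first fundamental form: E = 49*v^2 + 1, F = 49*u*v, G = 49*u^2 + 1.
Coefficients of the second fundamental form: L = 0, M = 7/sqrt(49*u^2 + 49*v^2 + 1), N = 0.
Assemble K = (LN − M²)/(EG − F²) = -49/(2401*u^4 + 4802*u^2*v^2 + 98*u^2 + 2401*v^4 + 98*v^2 + 1). At (u, v) = (2, -9/2): K = -784/22629049.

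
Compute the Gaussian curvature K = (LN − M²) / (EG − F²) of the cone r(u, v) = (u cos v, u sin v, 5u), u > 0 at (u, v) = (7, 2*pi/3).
K = 0

Coefficients of the first fundamental form: E = 26, F = 0, G = u^2.
Coefficients of the second fundamental form: L = 0, M = 0, N = 5*sqrt(26)*u^2/(26*Abs(u)).
Assemble K = (LN − M²)/(EG − F²) = 0. At (u, v) = (7, 2*pi/3): K = 0.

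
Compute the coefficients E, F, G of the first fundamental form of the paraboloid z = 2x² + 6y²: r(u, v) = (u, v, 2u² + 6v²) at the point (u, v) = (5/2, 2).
E = 101;  F = 240;  G = 577

Partials: r_u = (1, 0, 4*u), r_v = (0, 1, 12*v). As functions of (u, v):
  E = r_u · r_u = 16*u^2 + 1,
  F = r_u · r_v = 48*u*v,
  G = r_v · r_v = 144*v^2 + 1.
Evaluating at (u, v) = (5/2, 2): E = 101, F = 240, G = 577.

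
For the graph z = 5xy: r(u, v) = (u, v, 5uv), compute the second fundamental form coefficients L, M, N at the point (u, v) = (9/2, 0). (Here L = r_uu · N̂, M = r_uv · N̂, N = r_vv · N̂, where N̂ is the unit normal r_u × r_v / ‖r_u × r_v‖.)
L = 0;  M = 10*sqrt(2029)/2029;  N = 0

Compute the unit normal N̂(u, v) = (-5*v/sqrt(25*u^2 + 25*v^2 + 1), -5*u/sqrt(25*u^2 + 25*v^2 + 1), 1/sqrt(25*u^2 + 25*v^2 + 1)), and the second partials r_uu, r_uv, r_vv. Take dot products:
  L(u, v) = r_uu · N̂ = 0,
  M(u, v) = r_uv · N̂ = 5/sqrt(25*u^2 + 25*v^2 + 1),
  N(u, v) = r_vv · N̂ = 0.
Evaluating at (u, v) = (9/2, 0):
  L = 0, M = 10*sqrt(2029)/2029, N = 0.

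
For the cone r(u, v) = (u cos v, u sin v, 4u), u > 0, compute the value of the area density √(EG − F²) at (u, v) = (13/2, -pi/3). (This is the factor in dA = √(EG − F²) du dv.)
√(EG − F²)|_{(13/2, -pi/3)} = 13*sqrt(17)/2

E = 17, F = 0, G = u^2, so EG − F² = 17*u^2. Taking the positive square root: √(EG − F²) = sqrt(17)*Abs(u). At (u, v) = (13/2, -pi/3): 13*sqrt(17)/2.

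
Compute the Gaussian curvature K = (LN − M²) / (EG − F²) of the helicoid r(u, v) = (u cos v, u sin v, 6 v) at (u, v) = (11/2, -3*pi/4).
K = -576/70225

Coefficients of the first fundamental form: E = 1, F = 0, G = u^2 + 36.
Coefficients of the second fundamental form: L = 0, M = -6/sqrt(u^2 + 36), N = 0.
Assemble K = (LN − M²)/(EG − F²) = -36/(u^2 + 36)^2. At (u, v) = (11/2, -3*pi/4): K = -576/70225.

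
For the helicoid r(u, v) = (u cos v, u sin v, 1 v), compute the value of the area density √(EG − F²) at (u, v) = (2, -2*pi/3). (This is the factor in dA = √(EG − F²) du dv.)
√(EG − F²)|_{(2, -2*pi/3)} = sqrt(5)

E = 1, F = 0, G = u^2 + 1, so EG − F² = u^2 + 1. Taking the positive square root: √(EG − F²) = sqrt(u^2 + 1). At (u, v) = (2, -2*pi/3): sqrt(5).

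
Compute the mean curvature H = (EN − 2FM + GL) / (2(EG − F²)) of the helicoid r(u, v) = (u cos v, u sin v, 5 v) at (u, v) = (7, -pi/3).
H = 0

With E = 1, F = 0, G = u^2 + 25, L = 0, M = -5/sqrt(u^2 + 25), N = 0, assemble
  H = (EN − 2FM + GL) / (2(EG − F²)) = 0.
At (u, v) = (7, -pi/3): H = 0.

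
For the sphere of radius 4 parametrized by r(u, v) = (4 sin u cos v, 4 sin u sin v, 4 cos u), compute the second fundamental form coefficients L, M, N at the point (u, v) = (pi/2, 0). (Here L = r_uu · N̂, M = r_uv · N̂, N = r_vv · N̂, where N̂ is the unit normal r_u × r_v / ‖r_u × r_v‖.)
L = -4;  M = 0;  N = -4

Compute the unit normal N̂(u, v) = (sin(u)^2*cos(v)/Abs(sin(u)), sin(u)^2*sin(v)/Abs(sin(u)), sin(2*u)/(2*Abs(sin(u)))), and the second partials r_uu, r_uv, r_vv. Take dot products:
  L(u, v) = r_uu · N̂ = -4*sin(u)/Abs(sin(u)),
  M(u, v) = r_uv · N̂ = 0,
  N(u, v) = r_vv · N̂ = -4*sin(u)^3/Abs(sin(u)).
Evaluating at (u, v) = (pi/2, 0):
  L = -4, M = 0, N = -4.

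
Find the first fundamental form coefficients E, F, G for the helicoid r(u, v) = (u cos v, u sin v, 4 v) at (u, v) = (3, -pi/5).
E = 1;  F = 0;  G = 25

Partials: r_u = (cos(v), sin(v), 0), r_v = (-u*sin(v), u*cos(v), 4). As functions of (u, v):
  E = r_u · r_u = 1,
  F = r_u · r_v = 0,
  G = r_v · r_v = u^2 + 16.
Evaluating at (u, v) = (3, -pi/5): E = 1, F = 0, G = 25.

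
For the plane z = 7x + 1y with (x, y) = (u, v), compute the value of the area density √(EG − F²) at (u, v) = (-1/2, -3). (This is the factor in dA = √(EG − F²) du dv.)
√(EG − F²)|_{(-1/2, -3)} = sqrt(51)

E = 50, F = 7, G = 2, so EG − F² = 51. Taking the positive square root: √(EG − F²) = sqrt(51). At (u, v) = (-1/2, -3): sqrt(51).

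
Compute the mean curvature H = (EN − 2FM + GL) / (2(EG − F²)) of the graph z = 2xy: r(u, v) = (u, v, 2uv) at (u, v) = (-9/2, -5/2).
H = -90*sqrt(107)/11449

With E = 4*v^2 + 1, F = 4*u*v, G = 4*u^2 + 1, L = 0, M = 2/sqrt(4*u^2 + 4*v^2 + 1), N = 0, assemble
  H = (EN − 2FM + GL) / (2(EG − F²)) = -8*u*v/(4*u^2 + 4*v^2 + 1)^(3/2).
At (u, v) = (-9/2, -5/2): H = -90*sqrt(107)/11449.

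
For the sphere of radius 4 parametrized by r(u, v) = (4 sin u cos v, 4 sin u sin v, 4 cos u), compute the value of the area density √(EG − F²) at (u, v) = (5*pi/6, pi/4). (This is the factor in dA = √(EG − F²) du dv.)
√(EG − F²)|_{(5*pi/6, pi/4)} = 8

E = 16, F = 0, G = 16*sin(u)^2, so EG − F² = 256*sin(u)^2. Taking the positive square root: √(EG − F²) = 16*Abs(sin(u)). At (u, v) = (5*pi/6, pi/4): 8.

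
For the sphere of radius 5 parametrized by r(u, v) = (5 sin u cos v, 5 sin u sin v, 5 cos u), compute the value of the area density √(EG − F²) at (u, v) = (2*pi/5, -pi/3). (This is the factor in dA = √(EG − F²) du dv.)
√(EG − F²)|_{(2*pi/5, -pi/3)} = 25*sqrt(2*sqrt(5) + 10)/4

E = 25, F = 0, G = 25*sin(u)^2, so EG − F² = 625*sin(u)^2. Taking the positive square root: √(EG − F²) = 25*Abs(sin(u)). At (u, v) = (2*pi/5, -pi/3): 25*sqrt(2*sqrt(5) + 10)/4.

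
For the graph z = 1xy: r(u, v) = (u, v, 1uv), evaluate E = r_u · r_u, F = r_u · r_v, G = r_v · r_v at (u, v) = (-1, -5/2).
E = 29/4;  F = 5/2;  G = 2

Partials: r_u = (1, 0, v), r_v = (0, 1, u). As functions of (u, v):
  E = r_u · r_u = v^2 + 1,
  F = r_u · r_v = u*v,
  G = r_v · r_v = u^2 + 1.
Evaluating at (u, v) = (-1, -5/2): E = 29/4, F = 5/2, G = 2.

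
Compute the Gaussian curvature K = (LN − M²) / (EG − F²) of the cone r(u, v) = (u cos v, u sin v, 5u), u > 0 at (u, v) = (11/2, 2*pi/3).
K = 0

Coefficients of the first fundamental form: E = 26, F = 0, G = u^2.
Coefficients of the second fundamental form: L = 0, M = 0, N = 5*sqrt(26)*u^2/(26*Abs(u)).
Assemble K = (LN − M²)/(EG − F²) = 0. At (u, v) = (11/2, 2*pi/3): K = 0.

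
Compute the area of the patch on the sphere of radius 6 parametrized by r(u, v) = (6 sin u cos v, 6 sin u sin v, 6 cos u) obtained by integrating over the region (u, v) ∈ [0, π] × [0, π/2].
Area = 36*pi

Area = ∫∫ √(EG − F²) du dv with √(EG − F²) = 36*Abs(sin(u)). Integrating over [0, π] × [0, π/2] gives 36*pi.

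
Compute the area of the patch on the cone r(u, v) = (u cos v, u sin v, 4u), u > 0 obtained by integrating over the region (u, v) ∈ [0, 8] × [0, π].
Area = 32*sqrt(17)*pi

Area = ∫∫ √(EG − F²) du dv with √(EG − F²) = sqrt(17)*Abs(u). Integrating over [0, 8] × [0, π] gives 32*sqrt(17)*pi.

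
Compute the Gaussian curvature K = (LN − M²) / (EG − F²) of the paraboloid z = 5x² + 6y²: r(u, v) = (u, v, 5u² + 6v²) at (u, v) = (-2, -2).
K = 120/954529

Coefficients of the first fundamental form: E = 100*u^2 + 1, F = 120*u*v, G = 144*v^2 + 1.
Coefficients of the second fundamental form: L = 10/sqrt(100*u^2 + 144*v^2 + 1), M = 0, N = 12/sqrt(100*u^2 + 144*v^2 + 1).
Assemble K = (LN − M²)/(EG − F²) = 120/(10000*u^4 + 28800*u^2*v^2 + 200*u^2 + 20736*v^4 + 288*v^2 + 1). At (u, v) = (-2, -2): K = 120/954529.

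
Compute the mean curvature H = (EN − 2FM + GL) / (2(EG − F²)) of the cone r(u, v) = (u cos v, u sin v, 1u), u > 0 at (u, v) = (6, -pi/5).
H = sqrt(2)/24

With E = 2, F = 0, G = u^2, L = 0, M = 0, N = sqrt(2)*u^2/(2*Abs(u)), assemble
  H = (EN − 2FM + GL) / (2(EG − F²)) = sqrt(2)/(4*Abs(u)).
At (u, v) = (6, -pi/5): H = sqrt(2)/24.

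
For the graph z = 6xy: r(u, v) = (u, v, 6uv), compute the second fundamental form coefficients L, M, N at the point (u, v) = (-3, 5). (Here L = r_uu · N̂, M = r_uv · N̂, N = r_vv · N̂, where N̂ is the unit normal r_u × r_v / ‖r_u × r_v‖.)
L = 0;  M = 6/35;  N = 0

Compute the unit normal N̂(u, v) = (-6*v/sqrt(36*u^2 + 36*v^2 + 1), -6*u/sqrt(36*u^2 + 36*v^2 + 1), 1/sqrt(36*u^2 + 36*v^2 + 1)), and the second partials r_uu, r_uv, r_vv. Take dot products:
  L(u, v) = r_uu · N̂ = 0,
  M(u, v) = r_uv · N̂ = 6/sqrt(36*u^2 + 36*v^2 + 1),
  N(u, v) = r_vv · N̂ = 0.
Evaluating at (u, v) = (-3, 5):
  L = 0, M = 6/35, N = 0.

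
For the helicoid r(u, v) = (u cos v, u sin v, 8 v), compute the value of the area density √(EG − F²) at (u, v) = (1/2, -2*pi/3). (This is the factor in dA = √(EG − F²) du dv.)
√(EG − F²)|_{(1/2, -2*pi/3)} = sqrt(257)/2

E = 1, F = 0, G = u^2 + 64, so EG − F² = u^2 + 64. Taking the positive square root: √(EG − F²) = sqrt(u^2 + 64). At (u, v) = (1/2, -2*pi/3): sqrt(257)/2.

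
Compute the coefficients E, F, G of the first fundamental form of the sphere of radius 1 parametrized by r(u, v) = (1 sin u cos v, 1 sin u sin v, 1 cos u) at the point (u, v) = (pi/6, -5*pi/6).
E = 1;  F = 0;  G = 1/4

Partials: r_u = (cos(u)*cos(v), sin(v)*cos(u), -sin(u)), r_v = (-sin(u)*sin(v), sin(u)*cos(v), 0). As functions of (u, v):
  E = r_u · r_u = 1,
  F = r_u · r_v = 0,
  G = r_v · r_v = sin(u)^2.
Evaluating at (u, v) = (pi/6, -5*pi/6): E = 1, F = 0, G = 1/4.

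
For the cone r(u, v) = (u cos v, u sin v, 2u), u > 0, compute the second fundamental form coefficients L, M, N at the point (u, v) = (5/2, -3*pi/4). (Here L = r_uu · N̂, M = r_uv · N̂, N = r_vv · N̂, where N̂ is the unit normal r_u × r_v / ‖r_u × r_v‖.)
L = 0;  M = 0;  N = sqrt(5)

Compute the unit normal N̂(u, v) = (-2*sqrt(5)*u*cos(v)/(5*Abs(u)), -2*sqrt(5)*u*sin(v)/(5*Abs(u)), sqrt(5)*u/(5*Abs(u))), and the second partials r_uu, r_uv, r_vv. Take dot products:
  L(u, v) = r_uu · N̂ = 0,
  M(u, v) = r_uv · N̂ = 0,
  N(u, v) = r_vv · N̂ = 2*sqrt(5)*u^2/(5*Abs(u)).
Evaluating at (u, v) = (5/2, -3*pi/4):
  L = 0, M = 0, N = sqrt(5).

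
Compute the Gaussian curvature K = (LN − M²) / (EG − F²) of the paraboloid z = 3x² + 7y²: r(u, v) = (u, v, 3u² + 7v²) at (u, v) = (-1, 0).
K = 84/1369

Coefficients of the first fundamental form: E = 36*u^2 + 1, F = 84*u*v, G = 196*v^2 + 1.
Coefficients of the second fundamental form: L = 6/sqrt(36*u^2 + 196*v^2 + 1), M = 0, N = 14/sqrt(36*u^2 + 196*v^2 + 1).
Assemble K = (LN − M²)/(EG − F²) = 84/(1296*u^4 + 14112*u^2*v^2 + 72*u^2 + 38416*v^4 + 392*v^2 + 1). At (u, v) = (-1, 0): K = 84/1369.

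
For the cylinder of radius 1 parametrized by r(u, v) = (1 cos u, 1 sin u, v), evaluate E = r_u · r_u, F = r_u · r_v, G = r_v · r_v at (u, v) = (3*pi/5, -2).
E = 1;  F = 0;  G = 1

Partials: r_u = (-sin(u), cos(u), 0), r_v = (0, 0, 1). As functions of (u, v):
  E = r_u · r_u = 1,
  F = r_u · r_v = 0,
  G = r_v · r_v = 1.
Evaluating at (u, v) = (3*pi/5, -2): E = 1, F = 0, G = 1.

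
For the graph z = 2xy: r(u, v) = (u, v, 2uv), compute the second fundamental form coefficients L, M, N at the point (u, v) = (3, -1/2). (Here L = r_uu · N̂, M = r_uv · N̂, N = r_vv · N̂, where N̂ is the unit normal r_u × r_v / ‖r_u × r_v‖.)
L = 0;  M = sqrt(38)/19;  N = 0

Compute the unit normal N̂(u, v) = (-2*v/sqrt(4*u^2 + 4*v^2 + 1), -2*u/sqrt(4*u^2 + 4*v^2 + 1), 1/sqrt(4*u^2 + 4*v^2 + 1)), and the second partials r_uu, r_uv, r_vv. Take dot products:
  L(u, v) = r_uu · N̂ = 0,
  M(u, v) = r_uv · N̂ = 2/sqrt(4*u^2 + 4*v^2 + 1),
  N(u, v) = r_vv · N̂ = 0.
Evaluating at (u, v) = (3, -1/2):
  L = 0, M = sqrt(38)/19, N = 0.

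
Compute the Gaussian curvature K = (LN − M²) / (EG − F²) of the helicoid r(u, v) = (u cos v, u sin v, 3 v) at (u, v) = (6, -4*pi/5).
K = -1/225

Coefficients of the first fundamental form: E = 1, F = 0, G = u^2 + 9.
Coefficients of the second fundamental form: L = 0, M = -3/sqrt(u^2 + 9), N = 0.
Assemble K = (LN − M²)/(EG − F²) = -9/(u^2 + 9)^2. At (u, v) = (6, -4*pi/5): K = -1/225.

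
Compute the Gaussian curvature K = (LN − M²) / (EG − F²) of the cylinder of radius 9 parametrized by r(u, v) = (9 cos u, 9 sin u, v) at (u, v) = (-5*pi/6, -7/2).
K = 0

Coefficients of the first fundamental form: E = 81, F = 0, G = 1.
Coefficients of the second fundamental form: L = -9, M = 0, N = 0.
Assemble K = (LN − M²)/(EG − F²) = 0. At (u, v) = (-5*pi/6, -7/2): K = 0.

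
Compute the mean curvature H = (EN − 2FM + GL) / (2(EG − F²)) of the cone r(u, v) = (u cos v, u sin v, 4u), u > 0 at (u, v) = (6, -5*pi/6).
H = sqrt(17)/51

With E = 17, F = 0, G = u^2, L = 0, M = 0, N = 4*sqrt(17)*u^2/(17*Abs(u)), assemble
  H = (EN − 2FM + GL) / (2(EG − F²)) = 2*sqrt(17)/(17*Abs(u)).
At (u, v) = (6, -5*pi/6): H = sqrt(17)/51.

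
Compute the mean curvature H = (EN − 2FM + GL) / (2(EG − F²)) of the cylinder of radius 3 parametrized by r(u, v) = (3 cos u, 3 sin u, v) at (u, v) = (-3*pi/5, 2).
H = -1/6

With E = 9, F = 0, G = 1, L = -3, M = 0, N = 0, assemble
  H = (EN − 2FM + GL) / (2(EG − F²)) = -1/6.
At (u, v) = (-3*pi/5, 2): H = -1/6.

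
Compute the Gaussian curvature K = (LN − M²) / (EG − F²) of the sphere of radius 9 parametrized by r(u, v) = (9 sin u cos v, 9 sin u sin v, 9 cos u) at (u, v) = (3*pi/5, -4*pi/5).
K = 1/81

Coefficients of the first fundamental form: E = 81, F = 0, G = 81*sin(u)^2.
Coefficients of the second fundamental form: L = -9*sin(u)/Abs(sin(u)), M = 0, N = -9*sin(u)^3/Abs(sin(u)).
Assemble K = (LN − M²)/(EG − F²) = 1/81. At (u, v) = (3*pi/5, -4*pi/5): K = 1/81.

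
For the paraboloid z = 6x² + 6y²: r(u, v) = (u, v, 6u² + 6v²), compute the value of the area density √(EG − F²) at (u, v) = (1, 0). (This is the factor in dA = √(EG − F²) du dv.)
√(EG − F²)|_{(1, 0)} = sqrt(145)

E = 144*u^2 + 1, F = 144*u*v, G = 144*v^2 + 1, so EG − F² = 144*u^2 + 144*v^2 + 1. Taking the positive square root: √(EG − F²) = sqrt(144*u^2 + 144*v^2 + 1). At (u, v) = (1, 0): sqrt(145).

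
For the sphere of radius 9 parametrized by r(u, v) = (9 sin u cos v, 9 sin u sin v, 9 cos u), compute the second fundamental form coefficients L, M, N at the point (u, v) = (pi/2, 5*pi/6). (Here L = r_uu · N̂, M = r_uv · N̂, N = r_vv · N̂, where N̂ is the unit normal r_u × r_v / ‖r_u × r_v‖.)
L = -9;  M = 0;  N = -9

Compute the unit normal N̂(u, v) = (sin(u)^2*cos(v)/Abs(sin(u)), sin(u)^2*sin(v)/Abs(sin(u)), sin(2*u)/(2*Abs(sin(u)))), and the second partials r_uu, r_uv, r_vv. Take dot products:
  L(u, v) = r_uu · N̂ = -9*sin(u)/Abs(sin(u)),
  M(u, v) = r_uv · N̂ = 0,
  N(u, v) = r_vv · N̂ = -9*sin(u)^3/Abs(sin(u)).
Evaluating at (u, v) = (pi/2, 5*pi/6):
  L = -9, M = 0, N = -9.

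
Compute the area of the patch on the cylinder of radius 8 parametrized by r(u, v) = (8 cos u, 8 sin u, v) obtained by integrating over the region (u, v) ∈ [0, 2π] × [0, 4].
Area = 64*pi

Area = ∫∫ √(EG − F²) du dv with √(EG − F²) = 8. Integrating over [0, 2π] × [0, 4] gives 64*pi.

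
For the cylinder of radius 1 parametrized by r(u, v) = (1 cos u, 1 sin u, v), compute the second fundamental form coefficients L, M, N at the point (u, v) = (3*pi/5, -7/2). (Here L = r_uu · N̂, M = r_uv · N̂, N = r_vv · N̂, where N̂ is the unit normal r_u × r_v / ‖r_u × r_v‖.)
L = -1;  M = 0;  N = 0

Compute the unit normal N̂(u, v) = (cos(u), sin(u), 0), and the second partials r_uu, r_uv, r_vv. Take dot products:
  L(u, v) = r_uu · N̂ = -1,
  M(u, v) = r_uv · N̂ = 0,
  N(u, v) = r_vv · N̂ = 0.
Evaluating at (u, v) = (3*pi/5, -7/2):
  L = -1, M = 0, N = 0.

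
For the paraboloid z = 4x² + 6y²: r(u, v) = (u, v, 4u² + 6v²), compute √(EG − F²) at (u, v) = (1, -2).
√(EG − F²)|_{(1, -2)} = sqrt(641)

E = 64*u^2 + 1, F = 96*u*v, G = 144*v^2 + 1; EG − F² = 64*u^2 + 144*v^2 + 1; √(EG − F²) = sqrt(64*u^2 + 144*v^2 + 1). At the given point: sqrt(641).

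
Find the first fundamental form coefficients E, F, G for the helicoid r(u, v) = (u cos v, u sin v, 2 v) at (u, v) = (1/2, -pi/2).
E = 1;  F = 0;  G = 17/4

Partials: r_u = (cos(v), sin(v), 0), r_v = (-u*sin(v), u*cos(v), 2). As functions of (u, v):
  E = r_u · r_u = 1,
  F = r_u · r_v = 0,
  G = r_v · r_v = u^2 + 4.
Evaluating at (u, v) = (1/2, -pi/2): E = 1, F = 0, G = 17/4.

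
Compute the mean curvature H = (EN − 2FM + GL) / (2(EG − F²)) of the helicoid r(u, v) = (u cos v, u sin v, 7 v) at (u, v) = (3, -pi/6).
H = 0

With E = 1, F = 0, G = u^2 + 49, L = 0, M = -7/sqrt(u^2 + 49), N = 0, assemble
  H = (EN − 2FM + GL) / (2(EG − F²)) = 0.
At (u, v) = (3, -pi/6): H = 0.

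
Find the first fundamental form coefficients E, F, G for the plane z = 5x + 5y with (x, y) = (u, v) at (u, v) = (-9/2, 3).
E = 26;  F = 25;  G = 26

Partials: r_u = (1, 0, 5), r_v = (0, 1, 5). As functions of (u, v):
  E = r_u · r_u = 26,
  F = r_u · r_v = 25,
  G = r_v · r_v = 26.
Evaluating at (u, v) = (-9/2, 3): E = 26, F = 25, G = 26.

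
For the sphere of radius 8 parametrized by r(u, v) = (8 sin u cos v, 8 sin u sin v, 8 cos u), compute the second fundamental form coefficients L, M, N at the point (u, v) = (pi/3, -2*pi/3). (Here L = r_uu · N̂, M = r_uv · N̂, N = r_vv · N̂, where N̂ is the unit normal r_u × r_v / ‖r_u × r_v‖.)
L = -8;  M = 0;  N = -6

Compute the unit normal N̂(u, v) = (sin(u)^2*cos(v)/Abs(sin(u)), sin(u)^2*sin(v)/Abs(sin(u)), sin(2*u)/(2*Abs(sin(u)))), and the second partials r_uu, r_uv, r_vv. Take dot products:
  L(u, v) = r_uu · N̂ = -8*sin(u)/Abs(sin(u)),
  M(u, v) = r_uv · N̂ = 0,
  N(u, v) = r_vv · N̂ = -8*sin(u)^3/Abs(sin(u)).
Evaluating at (u, v) = (pi/3, -2*pi/3):
  L = -8, M = 0, N = -6.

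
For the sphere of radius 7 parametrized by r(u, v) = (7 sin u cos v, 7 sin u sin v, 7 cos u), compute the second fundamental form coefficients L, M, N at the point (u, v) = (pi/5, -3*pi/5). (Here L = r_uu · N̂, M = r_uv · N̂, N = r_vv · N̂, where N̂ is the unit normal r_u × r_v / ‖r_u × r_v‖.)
L = -7;  M = 0;  N = -35/8 + 7*sqrt(5)/8

Compute the unit normal N̂(u, v) = (sin(u)^2*cos(v)/Abs(sin(u)), sin(u)^2*sin(v)/Abs(sin(u)), sin(2*u)/(2*Abs(sin(u)))), and the second partials r_uu, r_uv, r_vv. Take dot products:
  L(u, v) = r_uu · N̂ = -7*sin(u)/Abs(sin(u)),
  M(u, v) = r_uv · N̂ = 0,
  N(u, v) = r_vv · N̂ = -7*sin(u)^3/Abs(sin(u)).
Evaluating at (u, v) = (pi/5, -3*pi/5):
  L = -7, M = 0, N = -35/8 + 7*sqrt(5)/8.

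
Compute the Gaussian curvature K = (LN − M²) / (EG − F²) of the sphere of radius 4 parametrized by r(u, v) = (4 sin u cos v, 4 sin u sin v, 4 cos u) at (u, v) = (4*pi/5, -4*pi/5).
K = 1/16

Coefficients of the first fundamental form: E = 16, F = 0, G = 16*sin(u)^2.
Coefficients of the second fundamental form: L = -4*sin(u)/Abs(sin(u)), M = 0, N = -4*sin(u)^3/Abs(sin(u)).
Assemble K = (LN − M²)/(EG − F²) = 1/16. At (u, v) = (4*pi/5, -4*pi/5): K = 1/16.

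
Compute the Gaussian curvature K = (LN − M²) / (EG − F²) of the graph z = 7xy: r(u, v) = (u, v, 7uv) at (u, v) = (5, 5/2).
K = -784/37564641

Coefficients of the first fundamental form: E = 49*v^2 + 1, F = 49*u*v, G = 49*u^2 + 1.
Coefficients of the second fundamental form: L = 0, M = 7/sqrt(49*u^2 + 49*v^2 + 1), N = 0.
Assemble K = (LN − M²)/(EG − F²) = -49/(2401*u^4 + 4802*u^2*v^2 + 98*u^2 + 2401*v^4 + 98*v^2 + 1). At (u, v) = (5, 5/2): K = -784/37564641.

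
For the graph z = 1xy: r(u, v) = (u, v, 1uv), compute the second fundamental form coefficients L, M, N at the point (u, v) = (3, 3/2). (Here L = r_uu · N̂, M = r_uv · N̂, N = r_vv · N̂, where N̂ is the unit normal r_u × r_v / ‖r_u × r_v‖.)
L = 0;  M = 2/7;  N = 0

Compute the unit normal N̂(u, v) = (-v/sqrt(u^2 + v^2 + 1), -u/sqrt(u^2 + v^2 + 1), 1/sqrt(u^2 + v^2 + 1)), and the second partials r_uu, r_uv, r_vv. Take dot products:
  L(u, v) = r_uu · N̂ = 0,
  M(u, v) = r_uv · N̂ = 1/sqrt(u^2 + v^2 + 1),
  N(u, v) = r_vv · N̂ = 0.
Evaluating at (u, v) = (3, 3/2):
  L = 0, M = 2/7, N = 0.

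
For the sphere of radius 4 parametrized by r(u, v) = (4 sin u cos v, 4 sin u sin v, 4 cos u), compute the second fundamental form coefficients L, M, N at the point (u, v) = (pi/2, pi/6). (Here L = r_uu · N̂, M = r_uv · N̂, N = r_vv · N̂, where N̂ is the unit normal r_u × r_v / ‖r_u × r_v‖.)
L = -4;  M = 0;  N = -4

Compute the unit normal N̂(u, v) = (sin(u)^2*cos(v)/Abs(sin(u)), sin(u)^2*sin(v)/Abs(sin(u)), sin(2*u)/(2*Abs(sin(u)))), and the second partials r_uu, r_uv, r_vv. Take dot products:
  L(u, v) = r_uu · N̂ = -4*sin(u)/Abs(sin(u)),
  M(u, v) = r_uv · N̂ = 0,
  N(u, v) = r_vv · N̂ = -4*sin(u)^3/Abs(sin(u)).
Evaluating at (u, v) = (pi/2, pi/6):
  L = -4, M = 0, N = -4.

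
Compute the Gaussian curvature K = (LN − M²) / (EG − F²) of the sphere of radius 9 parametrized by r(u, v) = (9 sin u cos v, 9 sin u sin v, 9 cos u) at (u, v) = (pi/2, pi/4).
K = 1/81

Coefficients of the first fundamental form: E = 81, F = 0, G = 81*sin(u)^2.
Coefficients of the second fundamental form: L = -9*sin(u)/Abs(sin(u)), M = 0, N = -9*sin(u)^3/Abs(sin(u)).
Assemble K = (LN − M²)/(EG − F²) = 1/81. At (u, v) = (pi/2, pi/4): K = 1/81.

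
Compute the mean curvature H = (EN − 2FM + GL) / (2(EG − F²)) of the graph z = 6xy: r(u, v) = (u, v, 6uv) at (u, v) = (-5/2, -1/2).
H = -54*sqrt(235)/11045

With E = 36*v^2 + 1, F = 36*u*v, G = 36*u^2 + 1, L = 0, M = 6/sqrt(36*u^2 + 36*v^2 + 1), N = 0, assemble
  H = (EN − 2FM + GL) / (2(EG − F²)) = -216*u*v/(36*u^2 + 36*v^2 + 1)^(3/2).
At (u, v) = (-5/2, -1/2): H = -54*sqrt(235)/11045.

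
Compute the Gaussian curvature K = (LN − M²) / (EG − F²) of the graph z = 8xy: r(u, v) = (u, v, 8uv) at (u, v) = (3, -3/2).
K = -64/519841

Coefficients of the first fundamental form: E = 64*v^2 + 1, F = 64*u*v, G = 64*u^2 + 1.
Coefficients of the second fundamental form: L = 0, M = 8/sqrt(64*u^2 + 64*v^2 + 1), N = 0.
Assemble K = (LN − M²)/(EG − F²) = -64/(4096*u^4 + 8192*u^2*v^2 + 128*u^2 + 4096*v^4 + 128*v^2 + 1). At (u, v) = (3, -3/2): K = -64/519841.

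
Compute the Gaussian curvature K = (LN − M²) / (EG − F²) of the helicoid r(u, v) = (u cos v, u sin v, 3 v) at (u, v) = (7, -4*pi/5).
K = -9/3364

Coefficients of the first fundamental form: E = 1, F = 0, G = u^2 + 9.
Coefficients of the second fundamental form: L = 0, M = -3/sqrt(u^2 + 9), N = 0.
Assemble K = (LN − M²)/(EG − F²) = -9/(u^2 + 9)^2. At (u, v) = (7, -4*pi/5): K = -9/3364.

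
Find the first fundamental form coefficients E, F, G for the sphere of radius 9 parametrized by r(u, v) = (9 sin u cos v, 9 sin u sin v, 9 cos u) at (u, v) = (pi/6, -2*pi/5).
E = 81;  F = 0;  G = 81/4

Partials: r_u = (9*cos(u)*cos(v), 9*sin(v)*cos(u), -9*sin(u)), r_v = (-9*sin(u)*sin(v), 9*sin(u)*cos(v), 0). As functions of (u, v):
  E = r_u · r_u = 81,
  F = r_u · r_v = 0,
  G = r_v · r_v = 81*sin(u)^2.
Evaluating at (u, v) = (pi/6, -2*pi/5): E = 81, F = 0, G = 81/4.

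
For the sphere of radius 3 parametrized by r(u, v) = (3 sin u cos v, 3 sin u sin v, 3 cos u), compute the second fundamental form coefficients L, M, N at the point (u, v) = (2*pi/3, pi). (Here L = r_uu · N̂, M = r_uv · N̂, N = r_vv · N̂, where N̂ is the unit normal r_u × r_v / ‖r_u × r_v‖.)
L = -3;  M = 0;  N = -9/4

Compute the unit normal N̂(u, v) = (sin(u)^2*cos(v)/Abs(sin(u)), sin(u)^2*sin(v)/Abs(sin(u)), sin(2*u)/(2*Abs(sin(u)))), and the second partials r_uu, r_uv, r_vv. Take dot products:
  L(u, v) = r_uu · N̂ = -3*sin(u)/Abs(sin(u)),
  M(u, v) = r_uv · N̂ = 0,
  N(u, v) = r_vv · N̂ = -3*sin(u)^3/Abs(sin(u)).
Evaluating at (u, v) = (2*pi/3, pi):
  L = -3, M = 0, N = -9/4.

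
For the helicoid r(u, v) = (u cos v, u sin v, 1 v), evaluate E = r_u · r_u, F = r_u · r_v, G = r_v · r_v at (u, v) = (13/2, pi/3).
E = 1;  F = 0;  G = 173/4

Partials: r_u = (cos(v), sin(v), 0), r_v = (-u*sin(v), u*cos(v), 1). As functions of (u, v):
  E = r_u · r_u = 1,
  F = r_u · r_v = 0,
  G = r_v · r_v = u^2 + 1.
Evaluating at (u, v) = (13/2, pi/3): E = 1, F = 0, G = 173/4.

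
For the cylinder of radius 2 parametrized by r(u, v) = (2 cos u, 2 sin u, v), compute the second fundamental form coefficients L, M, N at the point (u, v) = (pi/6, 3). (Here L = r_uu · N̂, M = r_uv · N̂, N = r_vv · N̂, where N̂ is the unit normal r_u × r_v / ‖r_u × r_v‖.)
L = -2;  M = 0;  N = 0

Compute the unit normal N̂(u, v) = (cos(u), sin(u), 0), and the second partials r_uu, r_uv, r_vv. Take dot products:
  L(u, v) = r_uu · N̂ = -2,
  M(u, v) = r_uv · N̂ = 0,
  N(u, v) = r_vv · N̂ = 0.
Evaluating at (u, v) = (pi/6, 3):
  L = -2, M = 0, N = 0.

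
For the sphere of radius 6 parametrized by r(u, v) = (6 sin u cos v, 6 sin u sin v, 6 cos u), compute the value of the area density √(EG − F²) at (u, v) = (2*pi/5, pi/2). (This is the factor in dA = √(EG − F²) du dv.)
√(EG − F²)|_{(2*pi/5, pi/2)} = 9*sqrt(2*sqrt(5) + 10)

E = 36, F = 0, G = 36*sin(u)^2, so EG − F² = 1296*sin(u)^2. Taking the positive square root: √(EG − F²) = 36*Abs(sin(u)). At (u, v) = (2*pi/5, pi/2): 9*sqrt(2*sqrt(5) + 10).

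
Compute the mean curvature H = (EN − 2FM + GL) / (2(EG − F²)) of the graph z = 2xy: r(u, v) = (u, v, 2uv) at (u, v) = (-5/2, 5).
H = 25*sqrt(14)/1323

With E = 4*v^2 + 1, F = 4*u*v, G = 4*u^2 + 1, L = 0, M = 2/sqrt(4*u^2 + 4*v^2 + 1), N = 0, assemble
  H = (EN − 2FM + GL) / (2(EG − F²)) = -8*u*v/(4*u^2 + 4*v^2 + 1)^(3/2).
At (u, v) = (-5/2, 5): H = 25*sqrt(14)/1323.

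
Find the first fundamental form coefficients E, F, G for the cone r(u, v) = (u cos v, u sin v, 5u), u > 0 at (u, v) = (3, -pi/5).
E = 26;  F = 0;  G = 9

Partials: r_u = (cos(v), sin(v), 5), r_v = (-u*sin(v), u*cos(v), 0). As functions of (u, v):
  E = r_u · r_u = 26,
  F = r_u · r_v = 0,
  G = r_v · r_v = u^2.
Evaluating at (u, v) = (3, -pi/5): E = 26, F = 0, G = 9.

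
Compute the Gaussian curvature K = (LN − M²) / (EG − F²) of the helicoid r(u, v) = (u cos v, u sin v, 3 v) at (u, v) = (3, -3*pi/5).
K = -1/36

Coefficients of the first fundamental form: E = 1, F = 0, G = u^2 + 9.
Coefficients of the second fundamental form: L = 0, M = -3/sqrt(u^2 + 9), N = 0.
Assemble K = (LN − M²)/(EG − F²) = -9/(u^2 + 9)^2. At (u, v) = (3, -3*pi/5): K = -1/36.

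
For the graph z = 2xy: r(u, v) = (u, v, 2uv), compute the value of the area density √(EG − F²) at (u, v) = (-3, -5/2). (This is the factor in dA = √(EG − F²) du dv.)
√(EG − F²)|_{(-3, -5/2)} = sqrt(62)

E = 4*v^2 + 1, F = 4*u*v, G = 4*u^2 + 1, so EG − F² = 4*u^2 + 4*v^2 + 1. Taking the positive square root: √(EG − F²) = sqrt(4*u^2 + 4*v^2 + 1). At (u, v) = (-3, -5/2): sqrt(62).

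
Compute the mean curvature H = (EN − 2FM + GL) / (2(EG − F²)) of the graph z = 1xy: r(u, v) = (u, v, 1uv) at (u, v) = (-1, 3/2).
H = 12*sqrt(17)/289

With E = v^2 + 1, F = u*v, G = u^2 + 1, L = 0, M = 1/sqrt(u^2 + v^2 + 1), N = 0, assemble
  H = (EN − 2FM + GL) / (2(EG − F²)) = -u*v/(u^2 + v^2 + 1)^(3/2).
At (u, v) = (-1, 3/2): H = 12*sqrt(17)/289.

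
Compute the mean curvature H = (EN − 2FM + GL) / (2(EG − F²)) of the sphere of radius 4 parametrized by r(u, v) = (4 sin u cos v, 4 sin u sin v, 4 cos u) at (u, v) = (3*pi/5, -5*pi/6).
H = -1/4

With E = 16, F = 0, G = 16*sin(u)^2, L = -4*sin(u)/Abs(sin(u)), M = 0, N = -4*sin(u)^3/Abs(sin(u)), assemble
  H = (EN − 2FM + GL) / (2(EG − F²)) = -sin(u)/(4*Abs(sin(u))).
At (u, v) = (3*pi/5, -5*pi/6): H = -1/4.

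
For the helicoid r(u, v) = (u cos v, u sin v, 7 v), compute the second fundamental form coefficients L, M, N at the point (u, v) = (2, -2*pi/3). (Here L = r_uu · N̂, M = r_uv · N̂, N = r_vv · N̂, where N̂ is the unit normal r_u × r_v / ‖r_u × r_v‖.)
L = 0;  M = -7*sqrt(53)/53;  N = 0

Compute the unit normal N̂(u, v) = (7*sin(v)/sqrt(u^2 + 49), -7*cos(v)/sqrt(u^2 + 49), u/sqrt(u^2 + 49)), and the second partials r_uu, r_uv, r_vv. Take dot products:
  L(u, v) = r_uu · N̂ = 0,
  M(u, v) = r_uv · N̂ = -7/sqrt(u^2 + 49),
  N(u, v) = r_vv · N̂ = 0.
Evaluating at (u, v) = (2, -2*pi/3):
  L = 0, M = -7*sqrt(53)/53, N = 0.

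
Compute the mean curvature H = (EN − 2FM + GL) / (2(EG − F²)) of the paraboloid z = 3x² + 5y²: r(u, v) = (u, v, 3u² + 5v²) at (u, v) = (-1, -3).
H = 2888*sqrt(937)/877969

With E = 36*u^2 + 1, F = 60*u*v, G = 100*v^2 + 1, L = 6/sqrt(36*u^2 + 100*v^2 + 1), M = 0, N = 10/sqrt(36*u^2 + 100*v^2 + 1), assemble
  H = (EN − 2FM + GL) / (2(EG − F²)) = 4*(45*u^2 + 75*v^2 + 2)/(36*u^2 + 100*v^2 + 1)^(3/2).
At (u, v) = (-1, -3): H = 2888*sqrt(937)/877969.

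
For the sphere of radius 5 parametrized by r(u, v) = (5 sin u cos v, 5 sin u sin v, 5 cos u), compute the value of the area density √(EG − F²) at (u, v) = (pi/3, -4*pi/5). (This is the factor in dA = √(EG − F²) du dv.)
√(EG − F²)|_{(pi/3, -4*pi/5)} = 25*sqrt(3)/2

E = 25, F = 0, G = 25*sin(u)^2, so EG − F² = 625*sin(u)^2. Taking the positive square root: √(EG − F²) = 25*Abs(sin(u)). At (u, v) = (pi/3, -4*pi/5): 25*sqrt(3)/2.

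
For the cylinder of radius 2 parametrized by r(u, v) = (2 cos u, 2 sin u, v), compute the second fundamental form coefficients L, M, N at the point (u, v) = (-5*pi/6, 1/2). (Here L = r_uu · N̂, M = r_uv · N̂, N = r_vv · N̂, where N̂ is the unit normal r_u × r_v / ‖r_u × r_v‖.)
L = -2;  M = 0;  N = 0

Compute the unit normal N̂(u, v) = (cos(u), sin(u), 0), and the second partials r_uu, r_uv, r_vv. Take dot products:
  L(u, v) = r_uu · N̂ = -2,
  M(u, v) = r_uv · N̂ = 0,
  N(u, v) = r_vv · N̂ = 0.
Evaluating at (u, v) = (-5*pi/6, 1/2):
  L = -2, M = 0, N = 0.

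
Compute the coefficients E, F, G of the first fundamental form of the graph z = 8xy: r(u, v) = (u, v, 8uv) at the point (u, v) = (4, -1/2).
E = 17;  F = -128;  G = 1025

Partials: r_u = (1, 0, 8*v), r_v = (0, 1, 8*u). As functions of (u, v):
  E = r_u · r_u = 64*v^2 + 1,
  F = r_u · r_v = 64*u*v,
  G = r_v · r_v = 64*u^2 + 1.
Evaluating at (u, v) = (4, -1/2): E = 17, F = -128, G = 1025.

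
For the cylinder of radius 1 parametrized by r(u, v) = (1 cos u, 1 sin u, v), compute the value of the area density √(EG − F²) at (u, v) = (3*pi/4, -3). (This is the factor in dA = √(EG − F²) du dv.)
√(EG − F²)|_{(3*pi/4, -3)} = 1

E = 1, F = 0, G = 1, so EG − F² = 1. Taking the positive square root: √(EG − F²) = 1. At (u, v) = (3*pi/4, -3): 1.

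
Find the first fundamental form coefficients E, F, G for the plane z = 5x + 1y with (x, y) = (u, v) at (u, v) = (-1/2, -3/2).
E = 26;  F = 5;  G = 2

Partials: r_u = (1, 0, 5), r_v = (0, 1, 1). As functions of (u, v):
  E = r_u · r_u = 26,
  F = r_u · r_v = 5,
  G = r_v · r_v = 2.
Evaluating at (u, v) = (-1/2, -3/2): E = 26, F = 5, G = 2.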